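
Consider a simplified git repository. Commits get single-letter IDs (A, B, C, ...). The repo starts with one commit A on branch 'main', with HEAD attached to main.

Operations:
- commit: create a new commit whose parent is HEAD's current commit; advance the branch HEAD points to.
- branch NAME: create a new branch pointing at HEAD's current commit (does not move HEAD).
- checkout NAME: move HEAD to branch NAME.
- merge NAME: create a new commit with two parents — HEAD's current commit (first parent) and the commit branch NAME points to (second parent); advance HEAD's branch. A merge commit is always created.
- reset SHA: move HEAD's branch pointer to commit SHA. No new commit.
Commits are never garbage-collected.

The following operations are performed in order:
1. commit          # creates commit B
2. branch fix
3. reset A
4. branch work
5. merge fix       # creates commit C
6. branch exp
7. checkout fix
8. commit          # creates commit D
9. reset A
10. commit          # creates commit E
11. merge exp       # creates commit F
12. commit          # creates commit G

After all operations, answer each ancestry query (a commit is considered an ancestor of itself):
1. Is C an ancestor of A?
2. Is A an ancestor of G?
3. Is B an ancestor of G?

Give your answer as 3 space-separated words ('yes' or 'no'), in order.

After op 1 (commit): HEAD=main@B [main=B]
After op 2 (branch): HEAD=main@B [fix=B main=B]
After op 3 (reset): HEAD=main@A [fix=B main=A]
After op 4 (branch): HEAD=main@A [fix=B main=A work=A]
After op 5 (merge): HEAD=main@C [fix=B main=C work=A]
After op 6 (branch): HEAD=main@C [exp=C fix=B main=C work=A]
After op 7 (checkout): HEAD=fix@B [exp=C fix=B main=C work=A]
After op 8 (commit): HEAD=fix@D [exp=C fix=D main=C work=A]
After op 9 (reset): HEAD=fix@A [exp=C fix=A main=C work=A]
After op 10 (commit): HEAD=fix@E [exp=C fix=E main=C work=A]
After op 11 (merge): HEAD=fix@F [exp=C fix=F main=C work=A]
After op 12 (commit): HEAD=fix@G [exp=C fix=G main=C work=A]
ancestors(A) = {A}; C in? no
ancestors(G) = {A,B,C,E,F,G}; A in? yes
ancestors(G) = {A,B,C,E,F,G}; B in? yes

Answer: no yes yes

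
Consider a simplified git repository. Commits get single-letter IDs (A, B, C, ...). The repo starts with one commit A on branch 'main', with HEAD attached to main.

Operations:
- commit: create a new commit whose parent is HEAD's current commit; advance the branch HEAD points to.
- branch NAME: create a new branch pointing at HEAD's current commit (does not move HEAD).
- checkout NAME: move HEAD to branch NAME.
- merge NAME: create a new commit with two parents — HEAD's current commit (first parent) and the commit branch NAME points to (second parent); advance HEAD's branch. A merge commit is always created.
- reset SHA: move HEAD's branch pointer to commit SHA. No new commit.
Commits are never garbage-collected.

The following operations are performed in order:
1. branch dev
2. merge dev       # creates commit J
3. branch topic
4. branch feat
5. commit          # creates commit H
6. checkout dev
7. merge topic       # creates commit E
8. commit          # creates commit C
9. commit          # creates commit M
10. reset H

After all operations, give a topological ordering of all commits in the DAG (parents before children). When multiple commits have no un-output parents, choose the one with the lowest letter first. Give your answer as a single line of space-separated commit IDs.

Answer: A J E C H M

Derivation:
After op 1 (branch): HEAD=main@A [dev=A main=A]
After op 2 (merge): HEAD=main@J [dev=A main=J]
After op 3 (branch): HEAD=main@J [dev=A main=J topic=J]
After op 4 (branch): HEAD=main@J [dev=A feat=J main=J topic=J]
After op 5 (commit): HEAD=main@H [dev=A feat=J main=H topic=J]
After op 6 (checkout): HEAD=dev@A [dev=A feat=J main=H topic=J]
After op 7 (merge): HEAD=dev@E [dev=E feat=J main=H topic=J]
After op 8 (commit): HEAD=dev@C [dev=C feat=J main=H topic=J]
After op 9 (commit): HEAD=dev@M [dev=M feat=J main=H topic=J]
After op 10 (reset): HEAD=dev@H [dev=H feat=J main=H topic=J]
commit A: parents=[]
commit C: parents=['E']
commit E: parents=['A', 'J']
commit H: parents=['J']
commit J: parents=['A', 'A']
commit M: parents=['C']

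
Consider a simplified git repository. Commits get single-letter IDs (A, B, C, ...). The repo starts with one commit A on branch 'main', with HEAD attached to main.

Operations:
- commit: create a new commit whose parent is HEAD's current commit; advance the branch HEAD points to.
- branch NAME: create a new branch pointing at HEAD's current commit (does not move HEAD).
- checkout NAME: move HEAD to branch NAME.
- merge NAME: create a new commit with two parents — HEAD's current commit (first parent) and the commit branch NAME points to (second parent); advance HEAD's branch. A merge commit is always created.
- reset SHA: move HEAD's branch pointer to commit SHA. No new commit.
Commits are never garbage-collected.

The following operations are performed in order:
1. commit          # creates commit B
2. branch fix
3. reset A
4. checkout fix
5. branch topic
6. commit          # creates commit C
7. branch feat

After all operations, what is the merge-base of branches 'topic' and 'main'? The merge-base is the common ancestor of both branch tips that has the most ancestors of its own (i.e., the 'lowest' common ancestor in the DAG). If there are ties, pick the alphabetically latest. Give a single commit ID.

Answer: A

Derivation:
After op 1 (commit): HEAD=main@B [main=B]
After op 2 (branch): HEAD=main@B [fix=B main=B]
After op 3 (reset): HEAD=main@A [fix=B main=A]
After op 4 (checkout): HEAD=fix@B [fix=B main=A]
After op 5 (branch): HEAD=fix@B [fix=B main=A topic=B]
After op 6 (commit): HEAD=fix@C [fix=C main=A topic=B]
After op 7 (branch): HEAD=fix@C [feat=C fix=C main=A topic=B]
ancestors(topic=B): ['A', 'B']
ancestors(main=A): ['A']
common: ['A']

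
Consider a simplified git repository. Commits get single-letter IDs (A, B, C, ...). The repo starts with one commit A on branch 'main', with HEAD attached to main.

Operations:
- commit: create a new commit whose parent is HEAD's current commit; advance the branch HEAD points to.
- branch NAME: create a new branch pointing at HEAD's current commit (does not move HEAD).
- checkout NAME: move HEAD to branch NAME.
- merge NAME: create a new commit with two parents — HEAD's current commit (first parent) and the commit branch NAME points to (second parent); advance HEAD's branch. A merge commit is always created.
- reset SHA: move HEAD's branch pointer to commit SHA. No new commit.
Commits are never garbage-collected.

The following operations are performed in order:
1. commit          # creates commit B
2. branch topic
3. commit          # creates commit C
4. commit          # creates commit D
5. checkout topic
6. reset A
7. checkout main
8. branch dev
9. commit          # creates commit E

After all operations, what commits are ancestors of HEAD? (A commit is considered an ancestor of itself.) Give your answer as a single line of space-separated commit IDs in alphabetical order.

Answer: A B C D E

Derivation:
After op 1 (commit): HEAD=main@B [main=B]
After op 2 (branch): HEAD=main@B [main=B topic=B]
After op 3 (commit): HEAD=main@C [main=C topic=B]
After op 4 (commit): HEAD=main@D [main=D topic=B]
After op 5 (checkout): HEAD=topic@B [main=D topic=B]
After op 6 (reset): HEAD=topic@A [main=D topic=A]
After op 7 (checkout): HEAD=main@D [main=D topic=A]
After op 8 (branch): HEAD=main@D [dev=D main=D topic=A]
After op 9 (commit): HEAD=main@E [dev=D main=E topic=A]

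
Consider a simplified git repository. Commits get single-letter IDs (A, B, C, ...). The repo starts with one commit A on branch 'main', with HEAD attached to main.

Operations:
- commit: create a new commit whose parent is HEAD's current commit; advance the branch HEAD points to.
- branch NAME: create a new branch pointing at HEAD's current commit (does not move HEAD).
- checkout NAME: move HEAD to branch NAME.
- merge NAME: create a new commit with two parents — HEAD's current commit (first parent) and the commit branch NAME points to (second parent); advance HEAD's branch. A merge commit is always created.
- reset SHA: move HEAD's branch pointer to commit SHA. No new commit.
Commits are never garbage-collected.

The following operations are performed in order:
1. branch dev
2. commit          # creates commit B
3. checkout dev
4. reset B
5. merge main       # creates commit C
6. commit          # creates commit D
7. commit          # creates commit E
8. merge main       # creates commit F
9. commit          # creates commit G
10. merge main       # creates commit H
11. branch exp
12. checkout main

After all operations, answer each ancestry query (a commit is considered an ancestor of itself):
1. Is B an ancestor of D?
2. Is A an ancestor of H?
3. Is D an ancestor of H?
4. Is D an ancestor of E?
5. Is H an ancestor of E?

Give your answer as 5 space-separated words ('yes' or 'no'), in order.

Answer: yes yes yes yes no

Derivation:
After op 1 (branch): HEAD=main@A [dev=A main=A]
After op 2 (commit): HEAD=main@B [dev=A main=B]
After op 3 (checkout): HEAD=dev@A [dev=A main=B]
After op 4 (reset): HEAD=dev@B [dev=B main=B]
After op 5 (merge): HEAD=dev@C [dev=C main=B]
After op 6 (commit): HEAD=dev@D [dev=D main=B]
After op 7 (commit): HEAD=dev@E [dev=E main=B]
After op 8 (merge): HEAD=dev@F [dev=F main=B]
After op 9 (commit): HEAD=dev@G [dev=G main=B]
After op 10 (merge): HEAD=dev@H [dev=H main=B]
After op 11 (branch): HEAD=dev@H [dev=H exp=H main=B]
After op 12 (checkout): HEAD=main@B [dev=H exp=H main=B]
ancestors(D) = {A,B,C,D}; B in? yes
ancestors(H) = {A,B,C,D,E,F,G,H}; A in? yes
ancestors(H) = {A,B,C,D,E,F,G,H}; D in? yes
ancestors(E) = {A,B,C,D,E}; D in? yes
ancestors(E) = {A,B,C,D,E}; H in? no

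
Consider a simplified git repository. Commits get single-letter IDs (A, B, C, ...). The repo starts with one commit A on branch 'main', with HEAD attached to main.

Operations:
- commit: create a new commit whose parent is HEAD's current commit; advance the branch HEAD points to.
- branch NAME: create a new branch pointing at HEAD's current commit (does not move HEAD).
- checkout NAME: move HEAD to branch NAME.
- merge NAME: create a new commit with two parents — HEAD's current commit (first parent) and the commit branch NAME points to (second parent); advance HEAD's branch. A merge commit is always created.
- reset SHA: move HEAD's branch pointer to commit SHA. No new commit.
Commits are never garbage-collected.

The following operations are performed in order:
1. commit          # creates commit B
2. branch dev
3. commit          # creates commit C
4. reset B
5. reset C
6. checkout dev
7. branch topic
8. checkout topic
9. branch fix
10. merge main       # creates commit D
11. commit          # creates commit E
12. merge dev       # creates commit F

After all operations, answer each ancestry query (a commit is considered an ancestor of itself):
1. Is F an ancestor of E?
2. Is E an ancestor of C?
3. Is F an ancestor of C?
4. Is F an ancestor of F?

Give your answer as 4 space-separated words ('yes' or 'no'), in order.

Answer: no no no yes

Derivation:
After op 1 (commit): HEAD=main@B [main=B]
After op 2 (branch): HEAD=main@B [dev=B main=B]
After op 3 (commit): HEAD=main@C [dev=B main=C]
After op 4 (reset): HEAD=main@B [dev=B main=B]
After op 5 (reset): HEAD=main@C [dev=B main=C]
After op 6 (checkout): HEAD=dev@B [dev=B main=C]
After op 7 (branch): HEAD=dev@B [dev=B main=C topic=B]
After op 8 (checkout): HEAD=topic@B [dev=B main=C topic=B]
After op 9 (branch): HEAD=topic@B [dev=B fix=B main=C topic=B]
After op 10 (merge): HEAD=topic@D [dev=B fix=B main=C topic=D]
After op 11 (commit): HEAD=topic@E [dev=B fix=B main=C topic=E]
After op 12 (merge): HEAD=topic@F [dev=B fix=B main=C topic=F]
ancestors(E) = {A,B,C,D,E}; F in? no
ancestors(C) = {A,B,C}; E in? no
ancestors(C) = {A,B,C}; F in? no
ancestors(F) = {A,B,C,D,E,F}; F in? yes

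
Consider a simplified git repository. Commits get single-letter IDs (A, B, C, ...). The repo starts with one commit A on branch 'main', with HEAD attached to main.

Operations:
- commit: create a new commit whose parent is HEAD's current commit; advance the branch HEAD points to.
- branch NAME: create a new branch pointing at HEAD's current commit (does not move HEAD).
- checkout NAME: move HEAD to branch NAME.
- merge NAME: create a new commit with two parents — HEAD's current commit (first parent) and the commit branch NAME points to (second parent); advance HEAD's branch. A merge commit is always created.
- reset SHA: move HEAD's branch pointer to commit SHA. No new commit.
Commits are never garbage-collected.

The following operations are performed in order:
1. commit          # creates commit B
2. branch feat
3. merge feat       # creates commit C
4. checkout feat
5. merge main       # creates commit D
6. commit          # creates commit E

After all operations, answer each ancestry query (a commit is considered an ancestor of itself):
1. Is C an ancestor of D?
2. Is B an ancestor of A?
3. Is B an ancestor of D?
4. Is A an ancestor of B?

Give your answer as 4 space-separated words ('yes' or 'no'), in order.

Answer: yes no yes yes

Derivation:
After op 1 (commit): HEAD=main@B [main=B]
After op 2 (branch): HEAD=main@B [feat=B main=B]
After op 3 (merge): HEAD=main@C [feat=B main=C]
After op 4 (checkout): HEAD=feat@B [feat=B main=C]
After op 5 (merge): HEAD=feat@D [feat=D main=C]
After op 6 (commit): HEAD=feat@E [feat=E main=C]
ancestors(D) = {A,B,C,D}; C in? yes
ancestors(A) = {A}; B in? no
ancestors(D) = {A,B,C,D}; B in? yes
ancestors(B) = {A,B}; A in? yes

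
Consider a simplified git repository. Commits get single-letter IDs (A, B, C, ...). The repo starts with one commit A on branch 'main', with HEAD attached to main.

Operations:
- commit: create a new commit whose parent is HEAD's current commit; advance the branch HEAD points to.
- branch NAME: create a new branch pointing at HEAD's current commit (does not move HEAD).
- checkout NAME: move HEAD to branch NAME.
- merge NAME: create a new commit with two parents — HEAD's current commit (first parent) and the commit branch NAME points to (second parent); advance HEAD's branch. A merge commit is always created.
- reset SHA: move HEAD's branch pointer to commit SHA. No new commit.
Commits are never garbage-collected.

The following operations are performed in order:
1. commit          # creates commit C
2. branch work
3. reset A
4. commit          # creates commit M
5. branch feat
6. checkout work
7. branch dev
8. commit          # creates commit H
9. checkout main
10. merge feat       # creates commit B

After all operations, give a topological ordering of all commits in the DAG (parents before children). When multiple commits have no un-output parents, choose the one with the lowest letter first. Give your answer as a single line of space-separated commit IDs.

After op 1 (commit): HEAD=main@C [main=C]
After op 2 (branch): HEAD=main@C [main=C work=C]
After op 3 (reset): HEAD=main@A [main=A work=C]
After op 4 (commit): HEAD=main@M [main=M work=C]
After op 5 (branch): HEAD=main@M [feat=M main=M work=C]
After op 6 (checkout): HEAD=work@C [feat=M main=M work=C]
After op 7 (branch): HEAD=work@C [dev=C feat=M main=M work=C]
After op 8 (commit): HEAD=work@H [dev=C feat=M main=M work=H]
After op 9 (checkout): HEAD=main@M [dev=C feat=M main=M work=H]
After op 10 (merge): HEAD=main@B [dev=C feat=M main=B work=H]
commit A: parents=[]
commit B: parents=['M', 'M']
commit C: parents=['A']
commit H: parents=['C']
commit M: parents=['A']

Answer: A C H M B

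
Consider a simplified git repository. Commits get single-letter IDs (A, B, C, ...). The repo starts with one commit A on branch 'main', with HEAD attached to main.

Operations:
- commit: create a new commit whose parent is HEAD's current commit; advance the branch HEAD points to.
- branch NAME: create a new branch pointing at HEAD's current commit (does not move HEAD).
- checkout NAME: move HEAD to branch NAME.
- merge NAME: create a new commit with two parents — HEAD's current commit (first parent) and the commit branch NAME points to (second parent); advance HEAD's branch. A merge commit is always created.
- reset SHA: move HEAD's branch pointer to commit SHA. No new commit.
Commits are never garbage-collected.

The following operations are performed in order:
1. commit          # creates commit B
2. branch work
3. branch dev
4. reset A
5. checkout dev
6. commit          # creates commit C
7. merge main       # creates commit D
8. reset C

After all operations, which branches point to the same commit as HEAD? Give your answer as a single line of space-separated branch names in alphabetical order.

After op 1 (commit): HEAD=main@B [main=B]
After op 2 (branch): HEAD=main@B [main=B work=B]
After op 3 (branch): HEAD=main@B [dev=B main=B work=B]
After op 4 (reset): HEAD=main@A [dev=B main=A work=B]
After op 5 (checkout): HEAD=dev@B [dev=B main=A work=B]
After op 6 (commit): HEAD=dev@C [dev=C main=A work=B]
After op 7 (merge): HEAD=dev@D [dev=D main=A work=B]
After op 8 (reset): HEAD=dev@C [dev=C main=A work=B]

Answer: dev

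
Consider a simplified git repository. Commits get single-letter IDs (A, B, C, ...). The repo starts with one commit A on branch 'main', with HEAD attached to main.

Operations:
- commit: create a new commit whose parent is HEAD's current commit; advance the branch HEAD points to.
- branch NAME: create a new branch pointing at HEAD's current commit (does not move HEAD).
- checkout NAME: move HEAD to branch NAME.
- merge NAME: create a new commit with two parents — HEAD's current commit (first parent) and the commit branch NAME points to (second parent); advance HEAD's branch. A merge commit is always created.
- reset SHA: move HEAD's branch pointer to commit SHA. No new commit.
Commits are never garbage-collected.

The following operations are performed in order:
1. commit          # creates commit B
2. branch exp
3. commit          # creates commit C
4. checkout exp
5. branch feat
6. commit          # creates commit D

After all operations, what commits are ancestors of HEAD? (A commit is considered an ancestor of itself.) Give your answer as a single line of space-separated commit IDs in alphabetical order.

Answer: A B D

Derivation:
After op 1 (commit): HEAD=main@B [main=B]
After op 2 (branch): HEAD=main@B [exp=B main=B]
After op 3 (commit): HEAD=main@C [exp=B main=C]
After op 4 (checkout): HEAD=exp@B [exp=B main=C]
After op 5 (branch): HEAD=exp@B [exp=B feat=B main=C]
After op 6 (commit): HEAD=exp@D [exp=D feat=B main=C]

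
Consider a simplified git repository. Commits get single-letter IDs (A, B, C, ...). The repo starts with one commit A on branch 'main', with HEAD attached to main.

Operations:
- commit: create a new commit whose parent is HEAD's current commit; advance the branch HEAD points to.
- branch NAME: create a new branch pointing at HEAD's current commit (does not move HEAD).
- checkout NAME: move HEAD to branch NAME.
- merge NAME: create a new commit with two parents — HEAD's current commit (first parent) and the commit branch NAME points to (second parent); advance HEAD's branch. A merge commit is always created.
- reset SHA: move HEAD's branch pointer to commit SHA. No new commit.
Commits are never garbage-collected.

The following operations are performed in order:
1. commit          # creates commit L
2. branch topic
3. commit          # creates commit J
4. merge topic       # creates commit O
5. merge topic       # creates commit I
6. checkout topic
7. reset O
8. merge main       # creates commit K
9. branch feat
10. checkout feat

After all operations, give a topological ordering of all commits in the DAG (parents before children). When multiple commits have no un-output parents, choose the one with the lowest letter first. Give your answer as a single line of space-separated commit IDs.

After op 1 (commit): HEAD=main@L [main=L]
After op 2 (branch): HEAD=main@L [main=L topic=L]
After op 3 (commit): HEAD=main@J [main=J topic=L]
After op 4 (merge): HEAD=main@O [main=O topic=L]
After op 5 (merge): HEAD=main@I [main=I topic=L]
After op 6 (checkout): HEAD=topic@L [main=I topic=L]
After op 7 (reset): HEAD=topic@O [main=I topic=O]
After op 8 (merge): HEAD=topic@K [main=I topic=K]
After op 9 (branch): HEAD=topic@K [feat=K main=I topic=K]
After op 10 (checkout): HEAD=feat@K [feat=K main=I topic=K]
commit A: parents=[]
commit I: parents=['O', 'L']
commit J: parents=['L']
commit K: parents=['O', 'I']
commit L: parents=['A']
commit O: parents=['J', 'L']

Answer: A L J O I K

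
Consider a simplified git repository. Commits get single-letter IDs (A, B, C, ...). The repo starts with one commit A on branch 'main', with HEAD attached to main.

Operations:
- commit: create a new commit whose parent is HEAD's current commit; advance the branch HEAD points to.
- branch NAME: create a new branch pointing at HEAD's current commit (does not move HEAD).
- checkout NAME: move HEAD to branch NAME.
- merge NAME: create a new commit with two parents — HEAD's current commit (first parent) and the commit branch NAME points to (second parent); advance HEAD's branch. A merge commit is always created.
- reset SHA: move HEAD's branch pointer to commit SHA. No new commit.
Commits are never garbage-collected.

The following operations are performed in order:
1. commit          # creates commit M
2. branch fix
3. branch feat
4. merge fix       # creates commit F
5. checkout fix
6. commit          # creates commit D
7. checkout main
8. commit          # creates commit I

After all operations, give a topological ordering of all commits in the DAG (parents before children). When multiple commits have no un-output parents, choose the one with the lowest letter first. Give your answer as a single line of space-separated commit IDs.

Answer: A M D F I

Derivation:
After op 1 (commit): HEAD=main@M [main=M]
After op 2 (branch): HEAD=main@M [fix=M main=M]
After op 3 (branch): HEAD=main@M [feat=M fix=M main=M]
After op 4 (merge): HEAD=main@F [feat=M fix=M main=F]
After op 5 (checkout): HEAD=fix@M [feat=M fix=M main=F]
After op 6 (commit): HEAD=fix@D [feat=M fix=D main=F]
After op 7 (checkout): HEAD=main@F [feat=M fix=D main=F]
After op 8 (commit): HEAD=main@I [feat=M fix=D main=I]
commit A: parents=[]
commit D: parents=['M']
commit F: parents=['M', 'M']
commit I: parents=['F']
commit M: parents=['A']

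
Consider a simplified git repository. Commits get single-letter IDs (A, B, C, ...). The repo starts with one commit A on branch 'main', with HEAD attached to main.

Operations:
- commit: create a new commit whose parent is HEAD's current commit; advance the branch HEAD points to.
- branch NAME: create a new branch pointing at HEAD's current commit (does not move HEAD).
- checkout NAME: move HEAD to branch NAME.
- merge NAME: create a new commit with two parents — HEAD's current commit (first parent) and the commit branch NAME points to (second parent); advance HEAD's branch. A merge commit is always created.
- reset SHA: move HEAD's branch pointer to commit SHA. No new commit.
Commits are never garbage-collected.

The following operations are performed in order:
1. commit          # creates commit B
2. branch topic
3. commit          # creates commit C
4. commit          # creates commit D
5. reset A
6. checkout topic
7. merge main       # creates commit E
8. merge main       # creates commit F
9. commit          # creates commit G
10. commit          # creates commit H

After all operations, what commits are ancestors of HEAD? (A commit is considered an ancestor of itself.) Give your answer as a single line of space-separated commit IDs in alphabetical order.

After op 1 (commit): HEAD=main@B [main=B]
After op 2 (branch): HEAD=main@B [main=B topic=B]
After op 3 (commit): HEAD=main@C [main=C topic=B]
After op 4 (commit): HEAD=main@D [main=D topic=B]
After op 5 (reset): HEAD=main@A [main=A topic=B]
After op 6 (checkout): HEAD=topic@B [main=A topic=B]
After op 7 (merge): HEAD=topic@E [main=A topic=E]
After op 8 (merge): HEAD=topic@F [main=A topic=F]
After op 9 (commit): HEAD=topic@G [main=A topic=G]
After op 10 (commit): HEAD=topic@H [main=A topic=H]

Answer: A B E F G H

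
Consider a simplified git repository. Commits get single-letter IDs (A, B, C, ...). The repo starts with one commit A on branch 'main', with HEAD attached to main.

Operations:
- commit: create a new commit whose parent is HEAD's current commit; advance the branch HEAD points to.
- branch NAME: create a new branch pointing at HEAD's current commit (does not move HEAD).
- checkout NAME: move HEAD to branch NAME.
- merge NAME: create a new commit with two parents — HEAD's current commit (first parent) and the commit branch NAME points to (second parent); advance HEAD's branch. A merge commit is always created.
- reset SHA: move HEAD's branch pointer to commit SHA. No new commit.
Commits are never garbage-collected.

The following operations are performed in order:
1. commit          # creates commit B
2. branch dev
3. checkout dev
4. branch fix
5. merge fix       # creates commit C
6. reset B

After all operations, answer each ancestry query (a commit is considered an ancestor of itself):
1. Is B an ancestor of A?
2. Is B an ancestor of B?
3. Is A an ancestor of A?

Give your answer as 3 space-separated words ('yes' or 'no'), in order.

Answer: no yes yes

Derivation:
After op 1 (commit): HEAD=main@B [main=B]
After op 2 (branch): HEAD=main@B [dev=B main=B]
After op 3 (checkout): HEAD=dev@B [dev=B main=B]
After op 4 (branch): HEAD=dev@B [dev=B fix=B main=B]
After op 5 (merge): HEAD=dev@C [dev=C fix=B main=B]
After op 6 (reset): HEAD=dev@B [dev=B fix=B main=B]
ancestors(A) = {A}; B in? no
ancestors(B) = {A,B}; B in? yes
ancestors(A) = {A}; A in? yes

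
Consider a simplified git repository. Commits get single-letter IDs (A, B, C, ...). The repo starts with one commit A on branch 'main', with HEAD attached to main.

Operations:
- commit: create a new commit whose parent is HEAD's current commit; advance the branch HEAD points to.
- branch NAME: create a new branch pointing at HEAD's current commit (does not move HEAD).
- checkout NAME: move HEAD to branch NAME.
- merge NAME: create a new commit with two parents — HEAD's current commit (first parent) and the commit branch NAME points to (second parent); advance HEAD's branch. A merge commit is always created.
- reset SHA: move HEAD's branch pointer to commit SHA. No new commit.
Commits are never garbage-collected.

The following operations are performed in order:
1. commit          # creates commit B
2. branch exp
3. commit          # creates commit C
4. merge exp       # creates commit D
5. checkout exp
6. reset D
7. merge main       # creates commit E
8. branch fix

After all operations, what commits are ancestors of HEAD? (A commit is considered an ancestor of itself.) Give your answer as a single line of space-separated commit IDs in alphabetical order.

After op 1 (commit): HEAD=main@B [main=B]
After op 2 (branch): HEAD=main@B [exp=B main=B]
After op 3 (commit): HEAD=main@C [exp=B main=C]
After op 4 (merge): HEAD=main@D [exp=B main=D]
After op 5 (checkout): HEAD=exp@B [exp=B main=D]
After op 6 (reset): HEAD=exp@D [exp=D main=D]
After op 7 (merge): HEAD=exp@E [exp=E main=D]
After op 8 (branch): HEAD=exp@E [exp=E fix=E main=D]

Answer: A B C D E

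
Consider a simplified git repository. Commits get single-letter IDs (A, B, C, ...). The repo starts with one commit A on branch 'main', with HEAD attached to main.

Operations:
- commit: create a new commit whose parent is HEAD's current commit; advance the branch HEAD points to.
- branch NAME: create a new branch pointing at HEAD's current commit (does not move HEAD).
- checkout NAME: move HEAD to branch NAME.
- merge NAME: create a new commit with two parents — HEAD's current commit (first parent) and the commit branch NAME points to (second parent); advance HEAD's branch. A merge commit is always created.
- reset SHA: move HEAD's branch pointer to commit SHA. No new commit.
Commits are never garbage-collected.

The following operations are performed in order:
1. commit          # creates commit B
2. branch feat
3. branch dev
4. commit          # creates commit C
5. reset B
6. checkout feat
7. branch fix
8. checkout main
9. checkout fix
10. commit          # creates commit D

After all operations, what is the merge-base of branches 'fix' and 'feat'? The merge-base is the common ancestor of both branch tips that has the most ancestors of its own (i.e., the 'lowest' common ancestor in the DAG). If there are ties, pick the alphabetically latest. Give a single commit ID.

After op 1 (commit): HEAD=main@B [main=B]
After op 2 (branch): HEAD=main@B [feat=B main=B]
After op 3 (branch): HEAD=main@B [dev=B feat=B main=B]
After op 4 (commit): HEAD=main@C [dev=B feat=B main=C]
After op 5 (reset): HEAD=main@B [dev=B feat=B main=B]
After op 6 (checkout): HEAD=feat@B [dev=B feat=B main=B]
After op 7 (branch): HEAD=feat@B [dev=B feat=B fix=B main=B]
After op 8 (checkout): HEAD=main@B [dev=B feat=B fix=B main=B]
After op 9 (checkout): HEAD=fix@B [dev=B feat=B fix=B main=B]
After op 10 (commit): HEAD=fix@D [dev=B feat=B fix=D main=B]
ancestors(fix=D): ['A', 'B', 'D']
ancestors(feat=B): ['A', 'B']
common: ['A', 'B']

Answer: B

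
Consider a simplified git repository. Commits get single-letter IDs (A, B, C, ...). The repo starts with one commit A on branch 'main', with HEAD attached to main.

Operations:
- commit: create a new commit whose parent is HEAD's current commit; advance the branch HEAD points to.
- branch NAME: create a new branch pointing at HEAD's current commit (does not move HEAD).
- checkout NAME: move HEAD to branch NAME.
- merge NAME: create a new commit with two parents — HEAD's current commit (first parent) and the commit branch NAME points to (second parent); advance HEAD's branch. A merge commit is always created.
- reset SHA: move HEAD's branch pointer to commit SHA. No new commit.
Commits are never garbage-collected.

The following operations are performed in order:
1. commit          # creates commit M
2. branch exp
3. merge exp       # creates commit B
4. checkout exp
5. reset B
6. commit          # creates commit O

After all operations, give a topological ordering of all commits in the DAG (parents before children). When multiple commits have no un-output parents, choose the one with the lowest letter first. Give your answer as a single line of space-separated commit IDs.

After op 1 (commit): HEAD=main@M [main=M]
After op 2 (branch): HEAD=main@M [exp=M main=M]
After op 3 (merge): HEAD=main@B [exp=M main=B]
After op 4 (checkout): HEAD=exp@M [exp=M main=B]
After op 5 (reset): HEAD=exp@B [exp=B main=B]
After op 6 (commit): HEAD=exp@O [exp=O main=B]
commit A: parents=[]
commit B: parents=['M', 'M']
commit M: parents=['A']
commit O: parents=['B']

Answer: A M B O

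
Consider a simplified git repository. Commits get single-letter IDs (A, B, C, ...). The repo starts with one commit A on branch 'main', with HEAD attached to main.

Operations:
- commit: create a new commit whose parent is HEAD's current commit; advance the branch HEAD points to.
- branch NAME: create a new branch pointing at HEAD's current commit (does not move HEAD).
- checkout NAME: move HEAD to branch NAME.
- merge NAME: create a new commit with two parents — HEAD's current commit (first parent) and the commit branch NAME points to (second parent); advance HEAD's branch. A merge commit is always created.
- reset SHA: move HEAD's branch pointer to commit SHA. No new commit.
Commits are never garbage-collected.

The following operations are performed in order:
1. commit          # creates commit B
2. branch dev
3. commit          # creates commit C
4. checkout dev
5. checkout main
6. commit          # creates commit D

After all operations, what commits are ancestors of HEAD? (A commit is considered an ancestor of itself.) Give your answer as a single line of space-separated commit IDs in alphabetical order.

Answer: A B C D

Derivation:
After op 1 (commit): HEAD=main@B [main=B]
After op 2 (branch): HEAD=main@B [dev=B main=B]
After op 3 (commit): HEAD=main@C [dev=B main=C]
After op 4 (checkout): HEAD=dev@B [dev=B main=C]
After op 5 (checkout): HEAD=main@C [dev=B main=C]
After op 6 (commit): HEAD=main@D [dev=B main=D]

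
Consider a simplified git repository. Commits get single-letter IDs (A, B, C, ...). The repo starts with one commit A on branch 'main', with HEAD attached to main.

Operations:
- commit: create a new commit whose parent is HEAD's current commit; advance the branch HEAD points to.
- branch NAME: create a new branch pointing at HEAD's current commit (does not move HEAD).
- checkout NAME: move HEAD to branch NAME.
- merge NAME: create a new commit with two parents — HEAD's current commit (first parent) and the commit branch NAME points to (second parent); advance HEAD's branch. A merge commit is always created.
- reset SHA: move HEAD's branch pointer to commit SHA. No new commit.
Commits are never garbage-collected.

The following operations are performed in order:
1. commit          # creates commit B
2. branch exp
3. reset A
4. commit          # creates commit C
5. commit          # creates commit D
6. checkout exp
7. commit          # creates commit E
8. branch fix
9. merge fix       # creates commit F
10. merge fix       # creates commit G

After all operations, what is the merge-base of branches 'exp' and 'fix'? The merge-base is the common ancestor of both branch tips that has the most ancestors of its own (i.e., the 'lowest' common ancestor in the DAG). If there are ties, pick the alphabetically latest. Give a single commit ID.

Answer: E

Derivation:
After op 1 (commit): HEAD=main@B [main=B]
After op 2 (branch): HEAD=main@B [exp=B main=B]
After op 3 (reset): HEAD=main@A [exp=B main=A]
After op 4 (commit): HEAD=main@C [exp=B main=C]
After op 5 (commit): HEAD=main@D [exp=B main=D]
After op 6 (checkout): HEAD=exp@B [exp=B main=D]
After op 7 (commit): HEAD=exp@E [exp=E main=D]
After op 8 (branch): HEAD=exp@E [exp=E fix=E main=D]
After op 9 (merge): HEAD=exp@F [exp=F fix=E main=D]
After op 10 (merge): HEAD=exp@G [exp=G fix=E main=D]
ancestors(exp=G): ['A', 'B', 'E', 'F', 'G']
ancestors(fix=E): ['A', 'B', 'E']
common: ['A', 'B', 'E']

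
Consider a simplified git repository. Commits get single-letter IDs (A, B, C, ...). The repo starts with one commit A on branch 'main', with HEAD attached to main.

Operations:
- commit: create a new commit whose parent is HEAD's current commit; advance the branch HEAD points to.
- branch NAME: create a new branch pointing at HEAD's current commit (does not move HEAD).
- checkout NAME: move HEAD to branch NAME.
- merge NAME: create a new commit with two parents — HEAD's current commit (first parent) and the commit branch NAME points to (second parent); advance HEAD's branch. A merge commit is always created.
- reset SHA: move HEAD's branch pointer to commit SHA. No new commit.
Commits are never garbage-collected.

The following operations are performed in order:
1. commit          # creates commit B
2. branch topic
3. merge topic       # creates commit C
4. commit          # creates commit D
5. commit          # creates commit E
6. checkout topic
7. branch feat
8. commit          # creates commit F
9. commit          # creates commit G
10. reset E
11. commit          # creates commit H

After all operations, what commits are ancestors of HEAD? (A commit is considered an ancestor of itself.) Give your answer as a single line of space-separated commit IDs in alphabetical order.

After op 1 (commit): HEAD=main@B [main=B]
After op 2 (branch): HEAD=main@B [main=B topic=B]
After op 3 (merge): HEAD=main@C [main=C topic=B]
After op 4 (commit): HEAD=main@D [main=D topic=B]
After op 5 (commit): HEAD=main@E [main=E topic=B]
After op 6 (checkout): HEAD=topic@B [main=E topic=B]
After op 7 (branch): HEAD=topic@B [feat=B main=E topic=B]
After op 8 (commit): HEAD=topic@F [feat=B main=E topic=F]
After op 9 (commit): HEAD=topic@G [feat=B main=E topic=G]
After op 10 (reset): HEAD=topic@E [feat=B main=E topic=E]
After op 11 (commit): HEAD=topic@H [feat=B main=E topic=H]

Answer: A B C D E H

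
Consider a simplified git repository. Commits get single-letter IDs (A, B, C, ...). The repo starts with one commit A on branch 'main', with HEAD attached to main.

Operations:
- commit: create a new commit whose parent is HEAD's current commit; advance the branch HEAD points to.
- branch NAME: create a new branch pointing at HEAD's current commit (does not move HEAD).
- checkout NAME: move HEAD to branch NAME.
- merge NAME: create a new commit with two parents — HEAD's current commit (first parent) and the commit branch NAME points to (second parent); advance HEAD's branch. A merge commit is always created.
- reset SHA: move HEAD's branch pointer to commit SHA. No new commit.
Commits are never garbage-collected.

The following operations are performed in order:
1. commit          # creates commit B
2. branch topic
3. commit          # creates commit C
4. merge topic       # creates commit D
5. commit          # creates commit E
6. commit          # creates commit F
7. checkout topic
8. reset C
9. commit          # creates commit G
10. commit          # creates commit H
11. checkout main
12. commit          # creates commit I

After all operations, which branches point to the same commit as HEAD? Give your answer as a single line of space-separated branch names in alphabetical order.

Answer: main

Derivation:
After op 1 (commit): HEAD=main@B [main=B]
After op 2 (branch): HEAD=main@B [main=B topic=B]
After op 3 (commit): HEAD=main@C [main=C topic=B]
After op 4 (merge): HEAD=main@D [main=D topic=B]
After op 5 (commit): HEAD=main@E [main=E topic=B]
After op 6 (commit): HEAD=main@F [main=F topic=B]
After op 7 (checkout): HEAD=topic@B [main=F topic=B]
After op 8 (reset): HEAD=topic@C [main=F topic=C]
After op 9 (commit): HEAD=topic@G [main=F topic=G]
After op 10 (commit): HEAD=topic@H [main=F topic=H]
After op 11 (checkout): HEAD=main@F [main=F topic=H]
After op 12 (commit): HEAD=main@I [main=I topic=H]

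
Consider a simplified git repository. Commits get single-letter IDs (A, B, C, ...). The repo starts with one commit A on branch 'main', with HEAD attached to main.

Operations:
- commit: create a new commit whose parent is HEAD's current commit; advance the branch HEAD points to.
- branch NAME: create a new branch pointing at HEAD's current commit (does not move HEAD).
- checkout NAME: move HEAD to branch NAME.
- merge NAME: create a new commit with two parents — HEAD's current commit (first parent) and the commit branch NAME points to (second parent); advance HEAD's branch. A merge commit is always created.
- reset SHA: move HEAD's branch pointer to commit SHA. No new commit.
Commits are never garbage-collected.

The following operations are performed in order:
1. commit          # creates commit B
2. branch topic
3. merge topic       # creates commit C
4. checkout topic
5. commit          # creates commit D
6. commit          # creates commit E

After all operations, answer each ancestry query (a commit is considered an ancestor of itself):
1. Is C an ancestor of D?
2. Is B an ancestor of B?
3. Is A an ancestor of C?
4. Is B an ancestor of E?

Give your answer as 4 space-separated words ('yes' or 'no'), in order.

Answer: no yes yes yes

Derivation:
After op 1 (commit): HEAD=main@B [main=B]
After op 2 (branch): HEAD=main@B [main=B topic=B]
After op 3 (merge): HEAD=main@C [main=C topic=B]
After op 4 (checkout): HEAD=topic@B [main=C topic=B]
After op 5 (commit): HEAD=topic@D [main=C topic=D]
After op 6 (commit): HEAD=topic@E [main=C topic=E]
ancestors(D) = {A,B,D}; C in? no
ancestors(B) = {A,B}; B in? yes
ancestors(C) = {A,B,C}; A in? yes
ancestors(E) = {A,B,D,E}; B in? yes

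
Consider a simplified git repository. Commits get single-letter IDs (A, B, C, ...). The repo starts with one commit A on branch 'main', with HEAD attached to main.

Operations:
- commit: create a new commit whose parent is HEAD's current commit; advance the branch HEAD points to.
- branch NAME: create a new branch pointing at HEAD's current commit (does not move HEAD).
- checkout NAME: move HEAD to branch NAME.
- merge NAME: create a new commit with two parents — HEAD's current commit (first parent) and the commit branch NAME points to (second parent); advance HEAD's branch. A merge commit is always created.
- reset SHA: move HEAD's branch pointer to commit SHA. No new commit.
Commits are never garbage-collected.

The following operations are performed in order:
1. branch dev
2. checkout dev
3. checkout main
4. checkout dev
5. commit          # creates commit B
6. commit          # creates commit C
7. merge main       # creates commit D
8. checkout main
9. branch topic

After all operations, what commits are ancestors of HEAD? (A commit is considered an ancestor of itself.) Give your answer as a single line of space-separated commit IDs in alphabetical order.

Answer: A

Derivation:
After op 1 (branch): HEAD=main@A [dev=A main=A]
After op 2 (checkout): HEAD=dev@A [dev=A main=A]
After op 3 (checkout): HEAD=main@A [dev=A main=A]
After op 4 (checkout): HEAD=dev@A [dev=A main=A]
After op 5 (commit): HEAD=dev@B [dev=B main=A]
After op 6 (commit): HEAD=dev@C [dev=C main=A]
After op 7 (merge): HEAD=dev@D [dev=D main=A]
After op 8 (checkout): HEAD=main@A [dev=D main=A]
After op 9 (branch): HEAD=main@A [dev=D main=A topic=A]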